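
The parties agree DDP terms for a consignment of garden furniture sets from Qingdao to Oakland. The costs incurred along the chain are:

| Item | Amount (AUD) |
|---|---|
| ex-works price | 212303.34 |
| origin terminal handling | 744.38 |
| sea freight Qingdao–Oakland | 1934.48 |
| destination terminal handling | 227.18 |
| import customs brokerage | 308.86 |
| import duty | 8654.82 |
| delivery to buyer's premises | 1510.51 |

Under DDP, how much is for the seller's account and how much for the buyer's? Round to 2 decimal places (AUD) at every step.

DDP: the seller bears all costs including import duty.
Seller's account: goods 212303.34 + origin terminal 744.38 + freight 1934.48 + destination terminal 227.18 + brokerage 308.86 + duty 8654.82 + delivery 1510.51 = 225683.57
Buyer's account: 0.00

Seller: AUD 225683.57; buyer: AUD 0.00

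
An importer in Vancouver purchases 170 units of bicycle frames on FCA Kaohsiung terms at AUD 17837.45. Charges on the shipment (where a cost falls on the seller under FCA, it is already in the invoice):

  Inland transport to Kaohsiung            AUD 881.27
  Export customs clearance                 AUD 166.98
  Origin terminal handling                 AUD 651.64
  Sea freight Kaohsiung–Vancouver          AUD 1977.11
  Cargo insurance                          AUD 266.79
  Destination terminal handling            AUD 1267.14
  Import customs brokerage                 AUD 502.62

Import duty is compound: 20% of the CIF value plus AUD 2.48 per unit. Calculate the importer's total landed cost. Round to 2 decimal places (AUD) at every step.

Total landed cost: AUD 27070.95

FCA: the seller delivers export-cleared goods to the carrier; the buyer bears costs from that point.
Already in the invoice (seller's account under FCA): inland to port, export clearance — exclude.
CIF value = FCA price + origin terminal + freight + insurance = 17837.45 + 651.64 + 1977.11 + 266.79 = 20732.99
Ad valorem component: 20732.99 × 20% = 4146.60
Specific component: 170 × 2.48 = 421.60
Import duty = 4146.60 + 421.60 = 4568.20
Buyer bears: origin terminal 651.64 + freight 1977.11 + insurance 266.79 + destination terminal 1267.14 + brokerage 502.62 + duty 4568.20 = 9233.50
Landed cost = invoice 17837.45 + 9233.50 = 27070.95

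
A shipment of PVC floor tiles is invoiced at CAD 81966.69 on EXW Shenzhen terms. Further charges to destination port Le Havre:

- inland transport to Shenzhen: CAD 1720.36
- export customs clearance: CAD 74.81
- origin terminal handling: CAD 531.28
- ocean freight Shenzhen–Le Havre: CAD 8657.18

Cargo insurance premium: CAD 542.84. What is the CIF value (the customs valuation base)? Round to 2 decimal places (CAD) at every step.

CIF value: CAD 93493.16

CIF = EXW price + pre-shipment costs + freight + insurance
CIF = 81966.69 + 1720.36 + 74.81 + 531.28 + 8657.18 + 542.84 = 93493.16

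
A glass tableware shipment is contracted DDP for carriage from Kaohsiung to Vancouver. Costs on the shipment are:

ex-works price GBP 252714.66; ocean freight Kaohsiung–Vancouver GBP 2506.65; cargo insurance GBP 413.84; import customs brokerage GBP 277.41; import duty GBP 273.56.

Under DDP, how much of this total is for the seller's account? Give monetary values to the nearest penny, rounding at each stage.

Seller's account: GBP 256186.12

DDP: the seller bears all costs including import duty.
Seller's account: goods 252714.66 + freight 2506.65 + insurance 413.84 + brokerage 277.41 + duty 273.56 = 256186.12
Buyer's account: 0.00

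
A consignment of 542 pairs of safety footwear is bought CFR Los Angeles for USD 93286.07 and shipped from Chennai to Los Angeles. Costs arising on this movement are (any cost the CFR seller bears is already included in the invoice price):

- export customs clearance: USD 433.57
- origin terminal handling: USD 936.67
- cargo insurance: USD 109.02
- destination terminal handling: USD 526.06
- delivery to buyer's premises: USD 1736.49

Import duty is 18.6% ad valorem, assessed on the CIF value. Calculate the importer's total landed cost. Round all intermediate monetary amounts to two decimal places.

Total landed cost: USD 113029.13

CFR: the seller pays costs through ocean freight to the destination port, but not insurance.
Already in the invoice (seller's account under CFR): export clearance, origin terminal — exclude.
CIF value = CFR price + insurance = 93286.07 + 109.02 = 93395.09
Import duty = 93395.09 × 18.6% = 17371.49
Buyer bears: insurance 109.02 + destination terminal 526.06 + delivery 1736.49 + duty 17371.49 = 19743.06
Landed cost = invoice 93286.07 + 19743.06 = 113029.13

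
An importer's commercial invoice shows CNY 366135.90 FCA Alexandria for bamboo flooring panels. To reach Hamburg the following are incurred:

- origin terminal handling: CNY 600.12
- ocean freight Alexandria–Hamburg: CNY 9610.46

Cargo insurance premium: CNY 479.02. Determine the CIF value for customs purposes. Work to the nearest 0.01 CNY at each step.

CIF = FCA price + pre-shipment costs + freight + insurance
CIF = 366135.90 + 600.12 + 9610.46 + 479.02 = 376825.50

CIF value: CNY 376825.50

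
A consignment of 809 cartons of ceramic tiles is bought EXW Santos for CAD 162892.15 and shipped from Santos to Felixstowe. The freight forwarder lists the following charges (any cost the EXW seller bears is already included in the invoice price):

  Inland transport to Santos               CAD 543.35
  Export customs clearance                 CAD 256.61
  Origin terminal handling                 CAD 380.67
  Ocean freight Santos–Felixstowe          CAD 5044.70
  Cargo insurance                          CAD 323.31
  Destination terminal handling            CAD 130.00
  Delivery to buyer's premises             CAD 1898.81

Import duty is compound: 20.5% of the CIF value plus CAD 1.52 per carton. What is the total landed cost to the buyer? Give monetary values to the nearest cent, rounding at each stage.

Total landed cost: CAD 207434.64

EXW: the seller makes goods available at their premises; the buyer bears all onward costs.
CIF value = EXW price + inland to port + export clearance + origin terminal + freight + insurance = 162892.15 + 543.35 + 256.61 + 380.67 + 5044.70 + 323.31 = 169440.79
Ad valorem component: 169440.79 × 20.5% = 34735.36
Specific component: 809 × 1.52 = 1229.68
Import duty = 34735.36 + 1229.68 = 35965.04
Buyer bears: inland to port 543.35 + export clearance 256.61 + origin terminal 380.67 + freight 5044.70 + insurance 323.31 + destination terminal 130.00 + delivery 1898.81 + duty 35965.04 = 44542.49
Landed cost = invoice 162892.15 + 44542.49 = 207434.64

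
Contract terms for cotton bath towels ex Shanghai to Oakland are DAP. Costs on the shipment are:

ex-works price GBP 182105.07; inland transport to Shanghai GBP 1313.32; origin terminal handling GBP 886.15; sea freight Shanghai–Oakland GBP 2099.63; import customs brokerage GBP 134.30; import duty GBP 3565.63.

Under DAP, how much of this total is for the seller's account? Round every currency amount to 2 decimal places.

Seller's account: GBP 186404.17

DAP: the seller bears all costs to the named destination except import duty and clearance.
Seller's account: goods 182105.07 + inland to port 1313.32 + origin terminal 886.15 + freight 2099.63 = 186404.17
Buyer's account: brokerage 134.30 + duty 3565.63 = 3699.93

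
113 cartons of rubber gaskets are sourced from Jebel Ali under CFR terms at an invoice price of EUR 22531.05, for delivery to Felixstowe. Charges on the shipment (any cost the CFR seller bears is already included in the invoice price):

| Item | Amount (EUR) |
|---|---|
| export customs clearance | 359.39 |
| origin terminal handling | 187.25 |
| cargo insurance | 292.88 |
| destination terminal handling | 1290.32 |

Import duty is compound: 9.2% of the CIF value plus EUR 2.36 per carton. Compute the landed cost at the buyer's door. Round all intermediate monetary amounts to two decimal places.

Total landed cost: EUR 26480.73

CFR: the seller pays costs through ocean freight to the destination port, but not insurance.
Already in the invoice (seller's account under CFR): export clearance, origin terminal — exclude.
CIF value = CFR price + insurance = 22531.05 + 292.88 = 22823.93
Ad valorem component: 22823.93 × 9.2% = 2099.80
Specific component: 113 × 2.36 = 266.68
Import duty = 2099.80 + 266.68 = 2366.48
Buyer bears: insurance 292.88 + destination terminal 1290.32 + duty 2366.48 = 3949.68
Landed cost = invoice 22531.05 + 3949.68 = 26480.73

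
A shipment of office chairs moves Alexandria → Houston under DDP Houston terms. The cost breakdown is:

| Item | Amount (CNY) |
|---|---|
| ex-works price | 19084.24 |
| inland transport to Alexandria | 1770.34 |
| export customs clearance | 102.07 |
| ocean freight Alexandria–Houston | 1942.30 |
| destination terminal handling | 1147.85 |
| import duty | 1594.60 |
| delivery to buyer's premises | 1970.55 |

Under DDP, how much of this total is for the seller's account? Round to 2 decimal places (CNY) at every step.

DDP: the seller bears all costs including import duty.
Seller's account: goods 19084.24 + inland to port 1770.34 + export clearance 102.07 + freight 1942.30 + destination terminal 1147.85 + duty 1594.60 + delivery 1970.55 = 27611.95
Buyer's account: 0.00

Seller's account: CNY 27611.95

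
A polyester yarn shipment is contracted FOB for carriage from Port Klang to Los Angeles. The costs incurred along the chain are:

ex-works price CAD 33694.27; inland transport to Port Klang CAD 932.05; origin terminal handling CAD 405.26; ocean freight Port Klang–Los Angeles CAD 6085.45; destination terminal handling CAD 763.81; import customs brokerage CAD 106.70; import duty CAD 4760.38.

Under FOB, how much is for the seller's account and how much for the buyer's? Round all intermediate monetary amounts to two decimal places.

FOB: the seller bears costs until goods are on board at the origin port; the buyer bears freight, insurance and all costs thereafter.
Seller's account: goods 33694.27 + inland to port 932.05 + origin terminal 405.26 = 35031.58
Buyer's account: freight 6085.45 + destination terminal 763.81 + brokerage 106.70 + duty 4760.38 = 11716.34

Seller: CAD 35031.58; buyer: CAD 11716.34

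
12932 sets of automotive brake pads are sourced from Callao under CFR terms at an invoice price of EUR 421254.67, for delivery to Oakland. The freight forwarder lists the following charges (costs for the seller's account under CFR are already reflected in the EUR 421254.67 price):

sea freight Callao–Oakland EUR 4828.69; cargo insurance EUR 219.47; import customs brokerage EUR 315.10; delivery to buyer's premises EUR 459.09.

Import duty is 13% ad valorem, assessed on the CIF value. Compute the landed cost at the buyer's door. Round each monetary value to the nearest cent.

CFR: the seller pays costs through ocean freight to the destination port, but not insurance.
Already in the invoice (seller's account under CFR): freight — exclude.
CIF value = CFR price + insurance = 421254.67 + 219.47 = 421474.14
Import duty = 421474.14 × 13% = 54791.64
Buyer bears: insurance 219.47 + brokerage 315.10 + delivery 459.09 + duty 54791.64 = 55785.30
Landed cost = invoice 421254.67 + 55785.30 = 477039.97

Total landed cost: EUR 477039.97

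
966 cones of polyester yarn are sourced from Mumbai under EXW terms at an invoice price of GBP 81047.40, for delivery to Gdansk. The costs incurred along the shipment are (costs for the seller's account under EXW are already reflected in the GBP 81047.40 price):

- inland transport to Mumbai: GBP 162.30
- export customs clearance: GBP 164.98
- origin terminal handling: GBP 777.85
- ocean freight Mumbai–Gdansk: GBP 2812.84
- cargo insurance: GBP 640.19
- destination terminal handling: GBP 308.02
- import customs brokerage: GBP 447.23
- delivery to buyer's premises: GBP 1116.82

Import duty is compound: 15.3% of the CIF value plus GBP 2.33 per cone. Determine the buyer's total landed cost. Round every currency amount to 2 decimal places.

Total landed cost: GBP 102826.06

EXW: the seller makes goods available at their premises; the buyer bears all onward costs.
CIF value = EXW price + inland to port + export clearance + origin terminal + freight + insurance = 81047.40 + 162.30 + 164.98 + 777.85 + 2812.84 + 640.19 = 85605.56
Ad valorem component: 85605.56 × 15.3% = 13097.65
Specific component: 966 × 2.33 = 2250.78
Import duty = 13097.65 + 2250.78 = 15348.43
Buyer bears: inland to port 162.30 + export clearance 164.98 + origin terminal 777.85 + freight 2812.84 + insurance 640.19 + destination terminal 308.02 + brokerage 447.23 + delivery 1116.82 + duty 15348.43 = 21778.66
Landed cost = invoice 81047.40 + 21778.66 = 102826.06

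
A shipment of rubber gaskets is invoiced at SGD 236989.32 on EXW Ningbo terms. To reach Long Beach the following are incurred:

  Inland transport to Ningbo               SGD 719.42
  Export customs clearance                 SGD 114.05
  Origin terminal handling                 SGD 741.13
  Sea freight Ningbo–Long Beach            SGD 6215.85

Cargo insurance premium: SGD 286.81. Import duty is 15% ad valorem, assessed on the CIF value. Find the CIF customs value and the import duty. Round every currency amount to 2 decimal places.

CIF = EXW price + pre-shipment costs + freight + insurance
CIF = 236989.32 + 719.42 + 114.05 + 741.13 + 6215.85 + 286.81 = 245066.58
Import duty = 245066.58 × 15% = 36759.99

CIF value: SGD 245066.58; import duty: SGD 36759.99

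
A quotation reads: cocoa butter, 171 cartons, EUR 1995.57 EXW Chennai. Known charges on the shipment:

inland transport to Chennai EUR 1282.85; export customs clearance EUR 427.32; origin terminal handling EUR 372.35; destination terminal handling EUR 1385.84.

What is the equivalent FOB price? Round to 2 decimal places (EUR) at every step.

FOB price: EUR 4078.09

Not relevant to the conversion: destination terminal — on the buyer under both terms; not part of either seller's price.
From EXW to FOB, the seller additionally bears: inland to port, export clearance, origin terminal.
FOB price = 1995.57 + 1282.85 + 427.32 + 372.35 = 4078.09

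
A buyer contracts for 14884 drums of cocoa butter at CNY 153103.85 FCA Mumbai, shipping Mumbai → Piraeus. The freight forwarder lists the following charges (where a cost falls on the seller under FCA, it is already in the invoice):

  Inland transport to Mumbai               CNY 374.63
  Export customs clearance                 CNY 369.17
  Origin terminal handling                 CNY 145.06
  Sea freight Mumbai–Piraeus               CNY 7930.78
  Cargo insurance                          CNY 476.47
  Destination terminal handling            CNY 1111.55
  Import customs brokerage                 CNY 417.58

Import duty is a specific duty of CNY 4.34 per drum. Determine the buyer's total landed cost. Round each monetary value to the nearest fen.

FCA: the seller delivers export-cleared goods to the carrier; the buyer bears costs from that point.
Already in the invoice (seller's account under FCA): inland to port, export clearance — exclude.
CIF value = FCA price + origin terminal + freight + insurance = 153103.85 + 145.06 + 7930.78 + 476.47 = 161656.16
Import duty = 14884 × 4.34 = 64596.56
Buyer bears: origin terminal 145.06 + freight 7930.78 + insurance 476.47 + destination terminal 1111.55 + brokerage 417.58 + duty 64596.56 = 74678.00
Landed cost = invoice 153103.85 + 74678.00 = 227781.85

Total landed cost: CNY 227781.85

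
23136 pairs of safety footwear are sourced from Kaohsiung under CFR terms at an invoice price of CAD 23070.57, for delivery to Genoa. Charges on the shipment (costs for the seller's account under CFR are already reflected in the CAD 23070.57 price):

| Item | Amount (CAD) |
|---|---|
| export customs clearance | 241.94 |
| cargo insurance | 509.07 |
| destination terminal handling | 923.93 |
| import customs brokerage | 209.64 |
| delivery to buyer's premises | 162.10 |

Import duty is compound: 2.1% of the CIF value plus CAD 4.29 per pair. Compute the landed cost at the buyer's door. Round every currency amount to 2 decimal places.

CFR: the seller pays costs through ocean freight to the destination port, but not insurance.
Already in the invoice (seller's account under CFR): export clearance — exclude.
CIF value = CFR price + insurance = 23070.57 + 509.07 = 23579.64
Ad valorem component: 23579.64 × 2.1% = 495.17
Specific component: 23136 × 4.29 = 99253.44
Import duty = 495.17 + 99253.44 = 99748.61
Buyer bears: insurance 509.07 + destination terminal 923.93 + brokerage 209.64 + delivery 162.10 + duty 99748.61 = 101553.35
Landed cost = invoice 23070.57 + 101553.35 = 124623.92

Total landed cost: CAD 124623.92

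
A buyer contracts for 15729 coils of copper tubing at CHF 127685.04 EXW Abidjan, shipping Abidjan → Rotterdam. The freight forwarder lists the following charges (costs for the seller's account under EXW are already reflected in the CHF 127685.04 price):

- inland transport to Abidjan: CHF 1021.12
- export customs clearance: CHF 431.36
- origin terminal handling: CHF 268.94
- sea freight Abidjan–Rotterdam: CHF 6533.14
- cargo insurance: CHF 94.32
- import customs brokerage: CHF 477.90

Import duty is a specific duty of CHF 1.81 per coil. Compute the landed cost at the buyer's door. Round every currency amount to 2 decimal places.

Total landed cost: CHF 164981.31

EXW: the seller makes goods available at their premises; the buyer bears all onward costs.
CIF value = EXW price + inland to port + export clearance + origin terminal + freight + insurance = 127685.04 + 1021.12 + 431.36 + 268.94 + 6533.14 + 94.32 = 136033.92
Import duty = 15729 × 1.81 = 28469.49
Buyer bears: inland to port 1021.12 + export clearance 431.36 + origin terminal 268.94 + freight 6533.14 + insurance 94.32 + brokerage 477.90 + duty 28469.49 = 37296.27
Landed cost = invoice 127685.04 + 37296.27 = 164981.31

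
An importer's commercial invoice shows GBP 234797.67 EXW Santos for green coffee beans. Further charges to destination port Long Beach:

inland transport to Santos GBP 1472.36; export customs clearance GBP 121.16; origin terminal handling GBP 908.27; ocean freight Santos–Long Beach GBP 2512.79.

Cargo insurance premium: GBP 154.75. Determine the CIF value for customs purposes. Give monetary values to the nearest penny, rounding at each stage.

CIF = EXW price + pre-shipment costs + freight + insurance
CIF = 234797.67 + 1472.36 + 121.16 + 908.27 + 2512.79 + 154.75 = 239967.00

CIF value: GBP 239967.00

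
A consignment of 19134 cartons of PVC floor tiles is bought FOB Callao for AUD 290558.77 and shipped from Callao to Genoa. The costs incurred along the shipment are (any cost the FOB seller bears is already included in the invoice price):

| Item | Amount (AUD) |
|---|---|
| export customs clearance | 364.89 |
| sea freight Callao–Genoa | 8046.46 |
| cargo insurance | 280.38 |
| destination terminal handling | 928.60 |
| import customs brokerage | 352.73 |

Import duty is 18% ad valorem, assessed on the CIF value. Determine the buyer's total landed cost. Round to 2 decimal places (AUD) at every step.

Total landed cost: AUD 353966.35

FOB: the seller bears costs until goods are on board at the origin port; the buyer bears freight, insurance and all costs thereafter.
Already in the invoice (seller's account under FOB): export clearance — exclude.
CIF value = FOB price + freight + insurance = 290558.77 + 8046.46 + 280.38 = 298885.61
Import duty = 298885.61 × 18% = 53799.41
Buyer bears: freight 8046.46 + insurance 280.38 + destination terminal 928.60 + brokerage 352.73 + duty 53799.41 = 63407.58
Landed cost = invoice 290558.77 + 63407.58 = 353966.35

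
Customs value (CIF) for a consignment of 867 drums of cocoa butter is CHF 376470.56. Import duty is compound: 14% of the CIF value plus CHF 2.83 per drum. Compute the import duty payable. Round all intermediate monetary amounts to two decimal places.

Ad valorem component: 376470.56 × 14% = 52705.88
Specific component: 867 × 2.83 = 2453.61
Import duty = 52705.88 + 2453.61 = 55159.49

Import duty: CHF 55159.49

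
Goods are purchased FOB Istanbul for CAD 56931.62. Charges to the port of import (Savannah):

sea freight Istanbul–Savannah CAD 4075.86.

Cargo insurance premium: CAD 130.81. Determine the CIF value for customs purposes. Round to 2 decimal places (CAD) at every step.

CIF = FOB price + freight + insurance
CIF = 56931.62 + 4075.86 + 130.81 = 61138.29

CIF value: CAD 61138.29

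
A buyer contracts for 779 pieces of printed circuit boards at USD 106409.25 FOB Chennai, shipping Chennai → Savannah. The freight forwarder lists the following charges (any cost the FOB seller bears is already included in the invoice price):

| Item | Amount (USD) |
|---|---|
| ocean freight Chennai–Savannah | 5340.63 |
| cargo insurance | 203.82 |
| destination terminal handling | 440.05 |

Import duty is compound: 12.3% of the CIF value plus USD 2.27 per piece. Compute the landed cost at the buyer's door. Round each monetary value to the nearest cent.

Total landed cost: USD 127932.39

FOB: the seller bears costs until goods are on board at the origin port; the buyer bears freight, insurance and all costs thereafter.
CIF value = FOB price + freight + insurance = 106409.25 + 5340.63 + 203.82 = 111953.70
Ad valorem component: 111953.70 × 12.3% = 13770.31
Specific component: 779 × 2.27 = 1768.33
Import duty = 13770.31 + 1768.33 = 15538.64
Buyer bears: freight 5340.63 + insurance 203.82 + destination terminal 440.05 + duty 15538.64 = 21523.14
Landed cost = invoice 106409.25 + 21523.14 = 127932.39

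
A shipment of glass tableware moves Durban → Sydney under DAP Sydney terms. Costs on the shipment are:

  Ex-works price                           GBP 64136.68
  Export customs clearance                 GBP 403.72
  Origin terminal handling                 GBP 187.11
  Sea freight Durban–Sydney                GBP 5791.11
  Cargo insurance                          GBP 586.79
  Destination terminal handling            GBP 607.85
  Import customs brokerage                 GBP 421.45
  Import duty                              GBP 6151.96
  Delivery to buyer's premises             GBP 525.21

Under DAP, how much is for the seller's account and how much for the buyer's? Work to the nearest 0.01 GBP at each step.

Seller: GBP 72238.47; buyer: GBP 6573.41

DAP: the seller bears all costs to the named destination except import duty and clearance.
Seller's account: goods 64136.68 + export clearance 403.72 + origin terminal 187.11 + freight 5791.11 + insurance 586.79 + destination terminal 607.85 + delivery 525.21 = 72238.47
Buyer's account: brokerage 421.45 + duty 6151.96 = 6573.41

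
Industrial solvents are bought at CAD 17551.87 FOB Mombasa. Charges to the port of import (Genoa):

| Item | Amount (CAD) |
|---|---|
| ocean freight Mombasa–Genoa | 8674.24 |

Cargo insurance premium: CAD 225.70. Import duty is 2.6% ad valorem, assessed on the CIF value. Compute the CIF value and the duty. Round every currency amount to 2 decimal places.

CIF value: CAD 26451.81; import duty: CAD 687.75

CIF = FOB price + freight + insurance
CIF = 17551.87 + 8674.24 + 225.70 = 26451.81
Import duty = 26451.81 × 2.6% = 687.75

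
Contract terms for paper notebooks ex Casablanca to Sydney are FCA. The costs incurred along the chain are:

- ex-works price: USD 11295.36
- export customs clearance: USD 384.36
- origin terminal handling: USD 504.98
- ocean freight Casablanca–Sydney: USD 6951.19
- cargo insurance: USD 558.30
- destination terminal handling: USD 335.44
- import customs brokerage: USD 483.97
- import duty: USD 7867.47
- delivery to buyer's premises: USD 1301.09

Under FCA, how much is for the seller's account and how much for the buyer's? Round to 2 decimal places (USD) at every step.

Seller: USD 11679.72; buyer: USD 18002.44

FCA: the seller delivers export-cleared goods to the carrier; the buyer bears costs from that point.
Seller's account: goods 11295.36 + export clearance 384.36 = 11679.72
Buyer's account: origin terminal 504.98 + freight 6951.19 + insurance 558.30 + destination terminal 335.44 + brokerage 483.97 + duty 7867.47 + delivery 1301.09 = 18002.44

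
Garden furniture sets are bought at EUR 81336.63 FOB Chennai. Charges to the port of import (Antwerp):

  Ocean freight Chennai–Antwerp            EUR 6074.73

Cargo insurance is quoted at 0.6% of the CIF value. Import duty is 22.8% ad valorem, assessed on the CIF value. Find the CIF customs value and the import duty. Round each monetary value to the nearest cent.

Let C be the CIF value. C = FOB price + freight + 0.6% × C
C − 0.6% × C = 81336.63 + 6074.73
0.994 × C = 87411.36
C = 87411.36 / 0.994 = 87938.99
Insurance premium = 0.6% × 87938.99 = 527.63
Import duty = 87938.99 × 22.8% = 20050.09

CIF value: EUR 87938.99; import duty: EUR 20050.09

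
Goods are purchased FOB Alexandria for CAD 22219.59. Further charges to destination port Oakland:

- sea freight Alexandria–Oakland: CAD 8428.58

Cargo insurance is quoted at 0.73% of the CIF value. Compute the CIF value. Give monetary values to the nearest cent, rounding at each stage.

CIF value: CAD 30873.55

Let C be the CIF value. C = FOB price + freight + 0.73% × C
C − 0.73% × C = 22219.59 + 8428.58
0.9927 × C = 30648.17
C = 30648.17 / 0.9927 = 30873.55
Insurance premium = 0.73% × 30873.55 = 225.38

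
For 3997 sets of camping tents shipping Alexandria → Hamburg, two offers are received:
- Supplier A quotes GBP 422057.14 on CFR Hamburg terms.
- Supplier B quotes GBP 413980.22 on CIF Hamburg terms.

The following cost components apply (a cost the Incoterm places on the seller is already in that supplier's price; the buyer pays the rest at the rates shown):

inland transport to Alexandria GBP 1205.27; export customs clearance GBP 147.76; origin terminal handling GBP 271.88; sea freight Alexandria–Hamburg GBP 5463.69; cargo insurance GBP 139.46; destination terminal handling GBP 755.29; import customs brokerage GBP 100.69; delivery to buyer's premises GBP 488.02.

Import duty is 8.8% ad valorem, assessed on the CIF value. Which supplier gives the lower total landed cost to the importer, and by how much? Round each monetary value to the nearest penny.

Supplier A (CFR):
CIF value = CFR price + insurance = 422057.14 + 139.46 = 422196.60
Import duty = 422196.60 × 8.8% = 37153.30
Buyer bears (A): 139.46 + 755.29 + 100.69 + 488.02 = 1483.46
Landed cost (A) = invoice 422057.14 + 1483.46 + duty 37153.30 = 460693.90
Supplier B (CIF):
The CIF price already equals the CIF value: 413980.22
Import duty = 413980.22 × 8.8% = 36430.26
Buyer bears (B): 755.29 + 100.69 + 488.02 = 1344.00
Landed cost (B) = invoice 413980.22 + 1344.00 + duty 36430.26 = 451754.48
Difference = |460693.90 − 451754.48| = 8939.42

Supplier B is cheaper by GBP 8939.42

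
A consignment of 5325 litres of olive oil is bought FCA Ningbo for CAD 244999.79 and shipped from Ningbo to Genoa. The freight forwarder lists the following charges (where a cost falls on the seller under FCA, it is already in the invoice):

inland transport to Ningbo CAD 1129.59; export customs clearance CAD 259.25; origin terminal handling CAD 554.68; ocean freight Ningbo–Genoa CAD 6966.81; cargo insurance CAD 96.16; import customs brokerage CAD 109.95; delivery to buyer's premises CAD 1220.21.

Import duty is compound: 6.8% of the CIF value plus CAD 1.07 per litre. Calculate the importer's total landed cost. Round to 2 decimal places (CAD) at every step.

FCA: the seller delivers export-cleared goods to the carrier; the buyer bears costs from that point.
Already in the invoice (seller's account under FCA): inland to port, export clearance — exclude.
CIF value = FCA price + origin terminal + freight + insurance = 244999.79 + 554.68 + 6966.81 + 96.16 = 252617.44
Ad valorem component: 252617.44 × 6.8% = 17177.99
Specific component: 5325 × 1.07 = 5697.75
Import duty = 17177.99 + 5697.75 = 22875.74
Buyer bears: origin terminal 554.68 + freight 6966.81 + insurance 96.16 + brokerage 109.95 + delivery 1220.21 + duty 22875.74 = 31823.55
Landed cost = invoice 244999.79 + 31823.55 = 276823.34

Total landed cost: CAD 276823.34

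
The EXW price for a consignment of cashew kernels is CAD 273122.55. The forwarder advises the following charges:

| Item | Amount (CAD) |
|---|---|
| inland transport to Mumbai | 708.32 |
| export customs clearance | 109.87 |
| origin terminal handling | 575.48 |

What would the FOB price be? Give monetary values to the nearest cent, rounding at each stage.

From EXW to FOB, the seller additionally bears: inland to port, export clearance, origin terminal.
FOB price = 273122.55 + 708.32 + 109.87 + 575.48 = 274516.22

FOB price: CAD 274516.22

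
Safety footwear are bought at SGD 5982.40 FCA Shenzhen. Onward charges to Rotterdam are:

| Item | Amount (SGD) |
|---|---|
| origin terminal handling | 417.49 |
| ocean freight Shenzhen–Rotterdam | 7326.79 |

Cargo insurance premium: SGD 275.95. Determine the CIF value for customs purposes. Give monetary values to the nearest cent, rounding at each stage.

CIF value: SGD 14002.63

CIF = FCA price + pre-shipment costs + freight + insurance
CIF = 5982.40 + 417.49 + 7326.79 + 275.95 = 14002.63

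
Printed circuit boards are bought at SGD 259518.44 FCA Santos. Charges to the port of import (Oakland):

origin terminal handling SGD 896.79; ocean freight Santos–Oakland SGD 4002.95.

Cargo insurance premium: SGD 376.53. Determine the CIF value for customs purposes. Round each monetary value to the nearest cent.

CIF value: SGD 264794.71

CIF = FCA price + pre-shipment costs + freight + insurance
CIF = 259518.44 + 896.79 + 4002.95 + 376.53 = 264794.71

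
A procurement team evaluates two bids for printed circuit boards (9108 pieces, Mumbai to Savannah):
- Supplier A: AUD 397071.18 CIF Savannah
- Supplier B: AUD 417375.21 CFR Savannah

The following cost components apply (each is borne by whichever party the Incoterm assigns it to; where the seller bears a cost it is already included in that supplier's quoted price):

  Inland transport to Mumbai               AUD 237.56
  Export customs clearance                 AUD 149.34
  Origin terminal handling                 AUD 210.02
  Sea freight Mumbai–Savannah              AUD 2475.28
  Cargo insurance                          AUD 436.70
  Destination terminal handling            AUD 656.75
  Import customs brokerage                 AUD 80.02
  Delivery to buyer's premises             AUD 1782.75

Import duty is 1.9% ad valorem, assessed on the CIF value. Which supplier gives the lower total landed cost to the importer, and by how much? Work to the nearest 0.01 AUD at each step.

Supplier A is cheaper by AUD 21134.81

Supplier A (CIF):
The CIF price already equals the CIF value: 397071.18
Import duty = 397071.18 × 1.9% = 7544.35
Buyer bears (A): 656.75 + 80.02 + 1782.75 = 2519.52
Landed cost (A) = invoice 397071.18 + 2519.52 + duty 7544.35 = 407135.05
Supplier B (CFR):
CIF value = CFR price + insurance = 417375.21 + 436.70 = 417811.91
Import duty = 417811.91 × 1.9% = 7938.43
Buyer bears (B): 436.70 + 656.75 + 80.02 + 1782.75 = 2956.22
Landed cost (B) = invoice 417375.21 + 2956.22 + duty 7938.43 = 428269.86
Difference = |407135.05 − 428269.86| = 21134.81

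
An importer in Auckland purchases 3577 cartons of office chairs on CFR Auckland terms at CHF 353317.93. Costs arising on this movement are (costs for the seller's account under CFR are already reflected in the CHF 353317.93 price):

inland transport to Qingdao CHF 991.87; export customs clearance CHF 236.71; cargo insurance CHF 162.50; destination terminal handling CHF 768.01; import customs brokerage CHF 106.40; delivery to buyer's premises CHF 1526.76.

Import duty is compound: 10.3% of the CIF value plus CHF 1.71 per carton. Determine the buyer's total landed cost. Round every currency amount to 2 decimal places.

CFR: the seller pays costs through ocean freight to the destination port, but not insurance.
Already in the invoice (seller's account under CFR): inland to port, export clearance — exclude.
CIF value = CFR price + insurance = 353317.93 + 162.50 = 353480.43
Ad valorem component: 353480.43 × 10.3% = 36408.48
Specific component: 3577 × 1.71 = 6116.67
Import duty = 36408.48 + 6116.67 = 42525.15
Buyer bears: insurance 162.50 + destination terminal 768.01 + brokerage 106.40 + delivery 1526.76 + duty 42525.15 = 45088.82
Landed cost = invoice 353317.93 + 45088.82 = 398406.75

Total landed cost: CHF 398406.75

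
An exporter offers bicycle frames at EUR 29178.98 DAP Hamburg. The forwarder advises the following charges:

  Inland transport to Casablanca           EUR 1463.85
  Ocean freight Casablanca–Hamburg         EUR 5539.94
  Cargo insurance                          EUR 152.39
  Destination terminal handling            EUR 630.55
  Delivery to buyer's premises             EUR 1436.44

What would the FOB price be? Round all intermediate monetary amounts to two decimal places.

FOB price: EUR 21419.66

Not relevant to the conversion: inland to port — on the seller under both DAP and FOB; already in the DAP price and stays in the FOB price.
From DAP to FOB, the seller no longer bears: freight, insurance, destination terminal, delivery.
FOB price = 29178.98 − 5539.94 − 152.39 − 630.55 − 1436.44 = 21419.66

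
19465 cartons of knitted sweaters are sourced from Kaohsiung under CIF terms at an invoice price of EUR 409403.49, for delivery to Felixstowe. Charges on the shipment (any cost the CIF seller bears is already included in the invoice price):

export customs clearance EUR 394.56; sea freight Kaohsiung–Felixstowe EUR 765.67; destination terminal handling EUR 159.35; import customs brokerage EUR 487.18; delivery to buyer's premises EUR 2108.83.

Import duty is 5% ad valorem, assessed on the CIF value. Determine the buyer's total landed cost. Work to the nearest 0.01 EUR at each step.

Total landed cost: EUR 432629.02

CIF: the seller pays costs through ocean freight and marine insurance to the destination port.
Already in the invoice (seller's account under CIF): export clearance, freight — exclude.
The CIF price already equals the CIF value: 409403.49
Import duty = 409403.49 × 5% = 20470.17
Buyer bears: destination terminal 159.35 + brokerage 487.18 + delivery 2108.83 + duty 20470.17 = 23225.53
Landed cost = invoice 409403.49 + 23225.53 = 432629.02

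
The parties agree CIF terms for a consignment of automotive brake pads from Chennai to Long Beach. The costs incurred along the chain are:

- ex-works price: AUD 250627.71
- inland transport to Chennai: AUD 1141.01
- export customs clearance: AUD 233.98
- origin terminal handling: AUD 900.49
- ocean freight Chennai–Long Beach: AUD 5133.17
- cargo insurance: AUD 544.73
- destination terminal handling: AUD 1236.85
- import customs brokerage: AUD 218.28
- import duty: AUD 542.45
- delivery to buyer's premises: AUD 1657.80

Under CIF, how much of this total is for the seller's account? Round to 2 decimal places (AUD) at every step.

Seller's account: AUD 258581.09

CIF: the seller pays costs through ocean freight and marine insurance to the destination port.
Seller's account: goods 250627.71 + inland to port 1141.01 + export clearance 233.98 + origin terminal 900.49 + freight 5133.17 + insurance 544.73 = 258581.09
Buyer's account: destination terminal 1236.85 + brokerage 218.28 + duty 542.45 + delivery 1657.80 = 3655.38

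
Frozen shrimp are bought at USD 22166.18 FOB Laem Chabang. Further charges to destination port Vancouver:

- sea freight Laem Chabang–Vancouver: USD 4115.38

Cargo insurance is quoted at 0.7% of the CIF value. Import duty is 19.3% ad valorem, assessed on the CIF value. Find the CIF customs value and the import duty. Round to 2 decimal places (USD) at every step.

Let C be the CIF value. C = FOB price + freight + 0.7% × C
C − 0.7% × C = 22166.18 + 4115.38
0.993 × C = 26281.56
C = 26281.56 / 0.993 = 26466.83
Insurance premium = 0.7% × 26466.83 = 185.27
Import duty = 26466.83 × 19.3% = 5108.10

CIF value: USD 26466.83; import duty: USD 5108.10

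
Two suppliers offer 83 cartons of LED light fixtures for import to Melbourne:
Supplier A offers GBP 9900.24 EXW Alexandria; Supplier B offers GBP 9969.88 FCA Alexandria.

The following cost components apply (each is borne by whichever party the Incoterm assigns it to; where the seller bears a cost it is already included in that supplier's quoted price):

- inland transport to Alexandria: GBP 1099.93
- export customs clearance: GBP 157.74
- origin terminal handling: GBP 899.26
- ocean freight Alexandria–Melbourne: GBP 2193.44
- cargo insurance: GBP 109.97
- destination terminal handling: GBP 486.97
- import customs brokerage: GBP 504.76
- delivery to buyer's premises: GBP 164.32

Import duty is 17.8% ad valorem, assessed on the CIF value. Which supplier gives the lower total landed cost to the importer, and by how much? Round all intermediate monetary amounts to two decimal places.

Supplier A (EXW):
CIF value = EXW price + inland to port + export clearance + origin terminal + freight + insurance = 9900.24 + 1099.93 + 157.74 + 899.26 + 2193.44 + 109.97 = 14360.58
Import duty = 14360.58 × 17.8% = 2556.18
Buyer bears (A): 1099.93 + 157.74 + 899.26 + 2193.44 + 109.97 + 486.97 + 504.76 + 164.32 = 5616.39
Landed cost (A) = invoice 9900.24 + 5616.39 + duty 2556.18 = 18072.81
Supplier B (FCA):
CIF value = FCA price + origin terminal + freight + insurance = 9969.88 + 899.26 + 2193.44 + 109.97 = 13172.55
Import duty = 13172.55 × 17.8% = 2344.71
Buyer bears (B): 899.26 + 2193.44 + 109.97 + 486.97 + 504.76 + 164.32 = 4358.72
Landed cost (B) = invoice 9969.88 + 4358.72 + duty 2344.71 = 16673.31
Difference = |18072.81 − 16673.31| = 1399.50

Supplier B is cheaper by GBP 1399.50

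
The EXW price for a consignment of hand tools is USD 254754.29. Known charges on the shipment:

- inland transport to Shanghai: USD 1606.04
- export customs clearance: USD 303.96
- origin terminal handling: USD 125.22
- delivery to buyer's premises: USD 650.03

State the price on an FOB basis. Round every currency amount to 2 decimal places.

FOB price: USD 256789.51

Not relevant to the conversion: delivery — on the buyer under both terms; not part of either seller's price.
From EXW to FOB, the seller additionally bears: inland to port, export clearance, origin terminal.
FOB price = 254754.29 + 1606.04 + 303.96 + 125.22 = 256789.51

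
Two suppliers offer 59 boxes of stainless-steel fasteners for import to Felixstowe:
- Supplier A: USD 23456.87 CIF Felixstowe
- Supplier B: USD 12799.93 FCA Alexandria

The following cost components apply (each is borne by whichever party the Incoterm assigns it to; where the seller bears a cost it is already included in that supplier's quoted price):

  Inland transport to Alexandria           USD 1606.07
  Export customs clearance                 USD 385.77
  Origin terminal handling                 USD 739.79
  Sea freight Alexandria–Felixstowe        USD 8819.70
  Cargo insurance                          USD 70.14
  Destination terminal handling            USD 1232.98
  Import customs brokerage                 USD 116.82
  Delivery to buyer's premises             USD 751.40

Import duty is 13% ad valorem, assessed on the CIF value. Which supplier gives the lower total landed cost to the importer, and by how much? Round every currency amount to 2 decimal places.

Supplier A (CIF):
The CIF price already equals the CIF value: 23456.87
Import duty = 23456.87 × 13% = 3049.39
Buyer bears (A): 1232.98 + 116.82 + 751.40 = 2101.20
Landed cost (A) = invoice 23456.87 + 2101.20 + duty 3049.39 = 28607.46
Supplier B (FCA):
CIF value = FCA price + origin terminal + freight + insurance = 12799.93 + 739.79 + 8819.70 + 70.14 = 22429.56
Import duty = 22429.56 × 13% = 2915.84
Buyer bears (B): 739.79 + 8819.70 + 70.14 + 1232.98 + 116.82 + 751.40 = 11730.83
Landed cost (B) = invoice 12799.93 + 11730.83 + duty 2915.84 = 27446.60
Difference = |28607.46 − 27446.60| = 1160.86

Supplier B is cheaper by USD 1160.86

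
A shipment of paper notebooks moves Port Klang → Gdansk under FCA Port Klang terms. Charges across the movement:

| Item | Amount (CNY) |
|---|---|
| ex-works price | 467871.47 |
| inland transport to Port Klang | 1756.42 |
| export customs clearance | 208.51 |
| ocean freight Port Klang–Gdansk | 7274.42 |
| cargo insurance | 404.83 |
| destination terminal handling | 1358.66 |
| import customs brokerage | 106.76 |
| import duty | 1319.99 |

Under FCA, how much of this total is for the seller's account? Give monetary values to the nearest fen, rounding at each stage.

Seller's account: CNY 469836.40

FCA: the seller delivers export-cleared goods to the carrier; the buyer bears costs from that point.
Seller's account: goods 467871.47 + inland to port 1756.42 + export clearance 208.51 = 469836.40
Buyer's account: freight 7274.42 + insurance 404.83 + destination terminal 1358.66 + brokerage 106.76 + duty 1319.99 = 10464.66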